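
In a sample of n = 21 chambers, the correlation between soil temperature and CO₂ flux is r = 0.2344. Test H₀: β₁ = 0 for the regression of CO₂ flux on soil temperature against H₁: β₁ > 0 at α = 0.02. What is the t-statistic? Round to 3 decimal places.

t = r·√(n − 2)/√(1 − r²) = 0.2344·√19/√0.945057 = 1.051.
df = n − 2 = 19.
One-sided p ≈ 0.1532, which is ≥ 0.02, so fail to reject H₀.
The data do not give significant evidence of a linear association between soil temperature and CO₂ flux.

t = 1.051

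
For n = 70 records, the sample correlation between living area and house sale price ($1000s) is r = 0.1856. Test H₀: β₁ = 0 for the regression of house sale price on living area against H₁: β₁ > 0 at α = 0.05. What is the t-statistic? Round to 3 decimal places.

t = r·√(n − 2)/√(1 − r²) = 0.1856·√68/√0.965553 = 1.558.
df = n − 2 = 68.
One-sided p ≈ 0.0620, which is ≥ 0.05, so fail to reject H₀.
The data do not give significant evidence of a linear association between living area and house sale price.

t = 1.558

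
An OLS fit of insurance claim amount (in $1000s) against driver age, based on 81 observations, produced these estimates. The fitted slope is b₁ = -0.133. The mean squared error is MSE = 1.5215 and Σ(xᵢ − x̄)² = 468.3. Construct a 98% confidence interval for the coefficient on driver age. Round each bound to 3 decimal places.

(-0.268, 0.002)

SE(b₁) = √(MSE/Sₓₓ) = √(1.5215/468.3) = 0.0569999.
df = n − 2 = 79.
t* = t_{0.01, 79} = 2.374482.
Margin = t* × SE = 2.374482 × 0.0569999 = 0.13535.
CI: -0.133 ± 0.13535 → (-0.268, 0.002).
With 98% confidence, each one-unit increase in driver age is associated with a change of between -0.268 and 0.002 $1000s in insurance claim amount.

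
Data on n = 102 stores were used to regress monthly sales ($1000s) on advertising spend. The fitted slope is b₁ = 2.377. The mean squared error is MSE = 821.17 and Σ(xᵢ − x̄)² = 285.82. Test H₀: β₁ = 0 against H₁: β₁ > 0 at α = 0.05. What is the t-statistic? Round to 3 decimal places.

SE(b₁) = √(MSE/Sₓₓ) = √(821.17/285.82) = 1.695.
t = 2.377 / 1.695 = 1.402.
df = n − 2 = 100.
One-sided p ≈ 0.0820, which is ≥ 0.05, so fail to reject H₀.
The data do not give significant evidence that the true slope on advertising spend is positive.

t = 1.402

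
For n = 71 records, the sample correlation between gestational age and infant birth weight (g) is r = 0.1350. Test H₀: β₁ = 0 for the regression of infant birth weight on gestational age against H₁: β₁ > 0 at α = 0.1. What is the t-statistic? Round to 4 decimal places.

t = r·√(n − 2)/√(1 − r²) = 0.1350·√69/√0.981775 = 1.1318.
df = n − 2 = 69.
One-sided p ≈ 0.1308, which is ≥ 0.1, so fail to reject H₀.
The data do not give significant evidence of a linear association between gestational age and infant birth weight.

t = 1.1318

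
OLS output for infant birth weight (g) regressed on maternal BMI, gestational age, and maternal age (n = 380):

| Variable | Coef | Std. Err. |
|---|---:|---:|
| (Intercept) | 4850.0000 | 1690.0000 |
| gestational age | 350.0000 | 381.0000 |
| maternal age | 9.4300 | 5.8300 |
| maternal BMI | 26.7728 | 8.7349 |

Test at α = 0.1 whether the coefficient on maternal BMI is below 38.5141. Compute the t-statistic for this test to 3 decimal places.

Read off: b = 26.7728, SE = 8.7349 for maternal BMI.
H₀: β₁ = 38.5141 vs H₁: β₁ < 38.5141.
t = (26.7728 − 38.5141) / 8.7349 = -1.344.
df = n − k − 1 = 380 − 3 − 1 = 376.
One-sided p ≈ 0.0898, which is < 0.1, so reject H₀.
There is evidence that the true slope on maternal BMI is below 38.5141 g per unit, holding the other predictors fixed.

t = -1.344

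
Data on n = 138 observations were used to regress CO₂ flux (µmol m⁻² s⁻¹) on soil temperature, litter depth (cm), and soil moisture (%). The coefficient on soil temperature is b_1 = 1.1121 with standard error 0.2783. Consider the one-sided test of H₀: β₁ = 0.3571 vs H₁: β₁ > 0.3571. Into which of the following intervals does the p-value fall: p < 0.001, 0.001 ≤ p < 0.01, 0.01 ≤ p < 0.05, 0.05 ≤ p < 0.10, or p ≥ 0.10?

t = (1.1121 − 0.3571) / 0.2783 = 2.713.
df = n − k − 1 = 138 − 3 − 1 = 134.
One-sided p = P(T_{134} > t) ≈ 0.0038.
So 0.001 ≤ p < 0.01.

0.001 ≤ p < 0.01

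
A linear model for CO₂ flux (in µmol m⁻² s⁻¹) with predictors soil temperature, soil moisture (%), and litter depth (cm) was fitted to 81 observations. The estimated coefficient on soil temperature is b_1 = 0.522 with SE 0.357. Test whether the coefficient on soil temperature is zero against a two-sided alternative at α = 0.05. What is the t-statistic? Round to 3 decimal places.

t = 1.462

H₀: β₁ = 0 vs H₁: β₁ ≠ 0.
t = (b_1 − β₁⁰)/SE = 0.522 / 0.357 = 1.462.
df = n − k − 1 = 81 − 3 − 1 = 77.
Two-sided p ≈ 0.1478, which is ≥ 0.05, so fail to reject H₀.
The data do not give significant evidence of an association between soil temperature and CO₂ flux, after adjusting for the other predictors.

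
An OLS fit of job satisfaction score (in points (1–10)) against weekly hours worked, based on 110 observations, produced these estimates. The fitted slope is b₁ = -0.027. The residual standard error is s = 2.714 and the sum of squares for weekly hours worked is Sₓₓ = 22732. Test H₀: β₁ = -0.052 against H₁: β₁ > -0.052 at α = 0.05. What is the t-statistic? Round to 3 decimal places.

SE(b₁) = s/√Sₓₓ = 2.714/√22732 = 0.0180008.
t = (-0.027 − (-0.052)) / 0.0180008 = 1.389.
df = n − 2 = 108.
One-sided p ≈ 0.0839, which is ≥ 0.05, so fail to reject H₀.
The data do not give significant evidence that the true slope on weekly hours worked exceeds -0.052 points (1–10) per unit.

t = 1.389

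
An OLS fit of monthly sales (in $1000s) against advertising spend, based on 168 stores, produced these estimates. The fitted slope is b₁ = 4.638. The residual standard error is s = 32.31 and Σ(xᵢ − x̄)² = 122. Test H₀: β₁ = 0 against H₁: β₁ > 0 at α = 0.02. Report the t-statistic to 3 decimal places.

t = 1.586

SE(b₁) = s/√Sₓₓ = 32.31/√122 = 2.92521.
t = 4.638 / 2.92521 = 1.586.
df = n − 2 = 166.
One-sided p ≈ 0.0574, which is ≥ 0.02, so fail to reject H₀.
The data do not give significant evidence that the true slope on advertising spend is positive.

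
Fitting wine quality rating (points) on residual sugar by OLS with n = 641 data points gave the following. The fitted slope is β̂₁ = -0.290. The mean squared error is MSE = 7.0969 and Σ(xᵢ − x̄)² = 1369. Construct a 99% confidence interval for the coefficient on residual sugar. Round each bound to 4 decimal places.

SE(β̂₁) = √(MSE/Sₓₓ) = √(7.0969/1369) = 0.072.
df = n − 2 = 639.
t* = t_{0.005, 639} = 2.583545.
Margin = t* × SE = 2.583545 × 0.072 = 0.186015.
CI: -0.290 ± 0.186015 → (-0.4760, -0.1040).
With 99% confidence, each one-unit increase in residual sugar is associated with a change of between -0.4760 and -0.1040 points in wine quality rating.

(-0.4760, -0.1040)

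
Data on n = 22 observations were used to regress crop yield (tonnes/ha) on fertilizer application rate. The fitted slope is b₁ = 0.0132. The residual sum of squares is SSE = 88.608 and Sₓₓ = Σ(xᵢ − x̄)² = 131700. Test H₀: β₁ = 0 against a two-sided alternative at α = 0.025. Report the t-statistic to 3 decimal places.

MSE = SSE/(n − 2) = 88.608/20 = 4.4304.
SE(b₁) = √(MSE/Sₓₓ) = √(4.4304/131700) = 0.00580001.
t = 0.0132 / 0.00580001 = 2.276.
df = n − 2 = 20.
Two-sided p ≈ 0.0340, which is ≥ 0.025, so fail to reject H₀.
The data do not give significant evidence of an association between fertilizer application rate and crop yield.

t = 2.276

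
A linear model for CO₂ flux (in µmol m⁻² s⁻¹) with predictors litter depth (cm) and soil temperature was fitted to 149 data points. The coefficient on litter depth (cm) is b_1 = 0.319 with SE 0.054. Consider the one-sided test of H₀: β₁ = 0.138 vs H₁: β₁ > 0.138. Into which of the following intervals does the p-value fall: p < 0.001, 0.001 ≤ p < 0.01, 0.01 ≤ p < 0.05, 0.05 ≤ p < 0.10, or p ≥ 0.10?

p < 0.001

t = (0.319 − 0.138) / 0.054 = 3.352.
df = n − k − 1 = 149 − 2 − 1 = 146.
One-sided p = P(T_{146} > t) ≈ 0.0005.
So p < 0.001.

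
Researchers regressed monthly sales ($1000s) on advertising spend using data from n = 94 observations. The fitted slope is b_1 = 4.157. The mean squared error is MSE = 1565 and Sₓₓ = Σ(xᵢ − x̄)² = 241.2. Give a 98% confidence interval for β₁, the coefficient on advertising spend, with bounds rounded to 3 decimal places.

(-1.874, 10.188)

SE(b_1) = √(MSE/Sₓₓ) = √(1565/241.2) = 2.54723.
df = n − 2 = 92.
t* = t_{0.01, 92} = 2.367566.
Margin = t* × SE = 2.367566 × 2.54723 = 6.03074.
CI: 4.157 ± 6.03074 → (-1.874, 10.188).
With 98% confidence, each one-unit increase in advertising spend is associated with a change of between -1.874 and 10.188 $1000s in monthly sales.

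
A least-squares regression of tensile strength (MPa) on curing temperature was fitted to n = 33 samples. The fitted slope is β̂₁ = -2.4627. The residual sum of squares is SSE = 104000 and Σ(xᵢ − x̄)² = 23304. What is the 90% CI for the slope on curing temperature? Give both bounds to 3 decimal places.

MSE = SSE/(n − 2) = 104000/31 = 3354.84.
SE(β̂₁) = √(MSE/Sₓₓ) = √(3354.84/23304) = 0.37942.
df = n − 2 = 31.
t* = t_{0.05, 31} = 1.695519.
Margin = t* × SE = 1.695519 × 0.37942 = 0.64331.
CI: -2.4627 ± 0.64331 → (-3.106, -1.819).
With 90% confidence, each one-unit increase in curing temperature is associated with a change of between -3.106 and -1.819 MPa in tensile strength.

(-3.106, -1.819)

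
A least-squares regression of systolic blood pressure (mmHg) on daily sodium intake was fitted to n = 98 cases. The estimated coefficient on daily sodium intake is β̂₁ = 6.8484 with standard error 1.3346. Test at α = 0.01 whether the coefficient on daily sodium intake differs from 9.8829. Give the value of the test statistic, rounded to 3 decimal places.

H₀: β₁ = 9.8829 vs H₁: β₁ ≠ 9.8829.
t = (β̂₁ − β₁⁰)/SE = (6.8484 − 9.8829) / 1.3346 = -2.274.
df = n − 2 = 98 − 2 = 96.
Two-sided p ≈ 0.0252, which is ≥ 0.01, so fail to reject H₀.
The data are consistent with a true slope of 9.8829 mmHg per unit of daily sodium intake.

t = -2.274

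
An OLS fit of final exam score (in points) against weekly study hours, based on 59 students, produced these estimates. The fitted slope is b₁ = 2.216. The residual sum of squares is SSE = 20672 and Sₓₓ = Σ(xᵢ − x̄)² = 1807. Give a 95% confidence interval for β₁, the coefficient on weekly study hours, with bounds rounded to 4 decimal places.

(1.3189, 3.1131)

MSE = SSE/(n − 2) = 20672/57 = 362.667.
SE(b₁) = √(MSE/Sₓₓ) = √(362.667/1807) = 0.447997.
df = n − 2 = 57.
t* = t_{0.025, 57} = 2.002465.
Margin = t* × SE = 2.002465 × 0.447997 = 0.897098.
CI: 2.216 ± 0.897098 → (1.3189, 3.1131).
With 95% confidence, each one-unit increase in weekly study hours is associated with a change of between 1.3189 and 3.1131 points in final exam score.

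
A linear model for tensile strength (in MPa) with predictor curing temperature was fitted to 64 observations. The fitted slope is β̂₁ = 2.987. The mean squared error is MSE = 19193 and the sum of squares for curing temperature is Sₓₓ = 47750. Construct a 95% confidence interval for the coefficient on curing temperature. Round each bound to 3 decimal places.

SE(β̂₁) = √(MSE/Sₓₓ) = √(19193/47750) = 0.633993.
df = n − 2 = 62.
t* = t_{0.025, 62} = 1.998972.
Margin = t* × SE = 1.998972 × 0.633993 = 1.26733.
CI: 2.987 ± 1.26733 → (1.720, 4.254).
With 95% confidence, each one-unit increase in curing temperature is associated with a change of between 1.720 and 4.254 MPa in tensile strength.

(1.720, 4.254)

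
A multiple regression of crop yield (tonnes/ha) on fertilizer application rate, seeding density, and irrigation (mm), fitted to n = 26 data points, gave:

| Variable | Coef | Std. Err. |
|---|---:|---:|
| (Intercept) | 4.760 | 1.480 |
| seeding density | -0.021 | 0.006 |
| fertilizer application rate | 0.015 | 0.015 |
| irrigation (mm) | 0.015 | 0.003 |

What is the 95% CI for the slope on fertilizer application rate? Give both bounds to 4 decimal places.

Read off: b = 0.015, SE = 0.015 for fertilizer application rate.
df = n − k − 1 = 26 − 3 − 1 = 22.
t* = t_{0.025, 22} = 2.073873.
Margin = t* × SE = 2.073873 × 0.015 = 0.031108.
CI: 0.015 ± 0.031108 → (-0.0161, 0.0461).

(-0.0161, 0.0461)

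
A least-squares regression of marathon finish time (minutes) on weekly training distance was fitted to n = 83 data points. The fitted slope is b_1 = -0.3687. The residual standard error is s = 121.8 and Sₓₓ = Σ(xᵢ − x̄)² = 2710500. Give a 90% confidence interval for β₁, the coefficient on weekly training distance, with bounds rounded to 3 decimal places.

SE(b_1) = s/√Sₓₓ = 121.8/√2710500 = 0.0739814.
df = n − 2 = 81.
t* = t_{0.05, 81} = 1.663884.
Margin = t* × SE = 1.663884 × 0.0739814 = 0.12310.
CI: -0.3687 ± 0.12310 → (-0.492, -0.246).
With 90% confidence, each one-unit increase in weekly training distance is associated with a change of between -0.492 and -0.246 minutes in marathon finish time.

(-0.492, -0.246)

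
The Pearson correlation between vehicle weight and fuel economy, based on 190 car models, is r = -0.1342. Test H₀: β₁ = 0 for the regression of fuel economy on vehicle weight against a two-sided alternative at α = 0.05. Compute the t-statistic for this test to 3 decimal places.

t = -1.857

t = r·√(n − 2)/√(1 − r²) = -0.1342·√188/√0.98199 = -1.857.
df = n − 2 = 188.
Two-sided p ≈ 0.0649, which is ≥ 0.05, so fail to reject H₀.
The data do not give significant evidence of a linear association between vehicle weight and fuel economy.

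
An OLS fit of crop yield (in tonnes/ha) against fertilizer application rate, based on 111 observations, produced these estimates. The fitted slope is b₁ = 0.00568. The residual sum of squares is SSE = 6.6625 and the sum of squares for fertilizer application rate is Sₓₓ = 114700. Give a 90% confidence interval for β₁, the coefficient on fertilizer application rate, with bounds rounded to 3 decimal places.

(0.004, 0.007)

MSE = SSE/(n − 2) = 6.6625/109 = 0.0611239.
SE(b₁) = √(MSE/Sₓₓ) = √(0.0611239/114700) = 0.000730001.
df = n − 2 = 109.
t* = t_{0.05, 109} = 1.658953.
Margin = t* × SE = 1.658953 × 0.000730001 = 0.00121.
CI: 0.00568 ± 0.00121 → (0.004, 0.007).
With 90% confidence, each one-unit increase in fertilizer application rate is associated with a change of between 0.004 and 0.007 tonnes/ha in crop yield.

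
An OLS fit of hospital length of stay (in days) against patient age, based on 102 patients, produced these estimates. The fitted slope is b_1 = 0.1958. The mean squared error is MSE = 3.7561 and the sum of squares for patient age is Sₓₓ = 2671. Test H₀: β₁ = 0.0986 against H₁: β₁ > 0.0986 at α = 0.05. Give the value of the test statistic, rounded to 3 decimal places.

t = 2.592

SE(b_1) = √(MSE/Sₓₓ) = √(3.7561/2671) = 0.0375.
t = (0.1958 − 0.0986) / 0.0375 = 2.592.
df = n − 2 = 100.
One-sided p ≈ 0.0055, which is < 0.05, so reject H₀.
There is evidence that the true slope on patient age exceeds 0.0986 days per unit.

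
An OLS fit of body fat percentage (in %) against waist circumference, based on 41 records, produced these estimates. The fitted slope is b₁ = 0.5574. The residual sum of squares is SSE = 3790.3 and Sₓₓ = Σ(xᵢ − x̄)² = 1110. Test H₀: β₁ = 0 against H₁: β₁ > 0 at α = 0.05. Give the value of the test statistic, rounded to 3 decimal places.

MSE = SSE/(n − 2) = 3790.3/39 = 97.1872.
SE(b₁) = √(MSE/Sₓₓ) = √(97.1872/1110) = 0.295899.
t = 0.5574 / 0.295899 = 1.884.
df = n − 2 = 39.
One-sided p ≈ 0.0335, which is < 0.05, so reject H₀.
There is evidence that the true slope on waist circumference is positive.

t = 1.884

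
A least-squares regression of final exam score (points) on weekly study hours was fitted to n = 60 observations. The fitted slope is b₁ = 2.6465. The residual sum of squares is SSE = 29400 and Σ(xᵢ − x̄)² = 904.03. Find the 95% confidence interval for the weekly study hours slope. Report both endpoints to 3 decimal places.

MSE = SSE/(n − 2) = 29400/58 = 506.897.
SE(b₁) = √(MSE/Sₓₓ) = √(506.897/904.03) = 0.748804.
df = n − 2 = 58.
t* = t_{0.025, 58} = 2.001717.
Margin = t* × SE = 2.001717 × 0.748804 = 1.49889.
CI: 2.6465 ± 1.49889 → (1.148, 4.145).
With 95% confidence, each one-unit increase in weekly study hours is associated with a change of between 1.148 and 4.145 points in final exam score.

(1.148, 4.145)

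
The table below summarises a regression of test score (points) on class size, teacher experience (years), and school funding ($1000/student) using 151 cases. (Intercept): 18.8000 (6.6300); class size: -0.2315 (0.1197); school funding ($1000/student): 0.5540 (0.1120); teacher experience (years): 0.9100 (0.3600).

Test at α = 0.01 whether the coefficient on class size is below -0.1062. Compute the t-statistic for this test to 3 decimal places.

t = -1.047

Read off: b = -0.2315, SE = 0.1197 for class size.
H₀: β₁ = -0.1062 vs H₁: β₁ < -0.1062.
t = (-0.2315 − (-0.1062)) / 0.1197 = -1.047.
df = n − k − 1 = 151 − 3 − 1 = 147.
One-sided p ≈ 0.1485, which is ≥ 0.01, so fail to reject H₀.
The data do not give significant evidence that the true slope on class size is below -0.1062 points per unit, holding the other predictors fixed.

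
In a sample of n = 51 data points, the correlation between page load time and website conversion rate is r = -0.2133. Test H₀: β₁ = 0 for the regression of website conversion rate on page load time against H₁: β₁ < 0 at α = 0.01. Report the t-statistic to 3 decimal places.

t = -1.528

t = r·√(n − 2)/√(1 − r²) = -0.2133·√49/√0.954503 = -1.528.
df = n − 2 = 49.
One-sided p ≈ 0.0664, which is ≥ 0.01, so fail to reject H₀.
The data do not give significant evidence of a linear association between page load time and website conversion rate.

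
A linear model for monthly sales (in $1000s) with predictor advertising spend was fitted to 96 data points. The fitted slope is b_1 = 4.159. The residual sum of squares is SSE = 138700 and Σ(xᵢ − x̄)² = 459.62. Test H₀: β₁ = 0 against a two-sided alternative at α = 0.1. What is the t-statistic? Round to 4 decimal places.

t = 2.3212

MSE = SSE/(n − 2) = 138700/94 = 1475.53.
SE(b_1) = √(MSE/Sₓₓ) = √(1475.53/459.62) = 1.79174.
t = 4.159 / 1.79174 = 2.3212.
df = n − 2 = 94.
Two-sided p ≈ 0.0224, which is < 0.1, so reject H₀.
There is evidence that advertising spend is associated with monthly sales.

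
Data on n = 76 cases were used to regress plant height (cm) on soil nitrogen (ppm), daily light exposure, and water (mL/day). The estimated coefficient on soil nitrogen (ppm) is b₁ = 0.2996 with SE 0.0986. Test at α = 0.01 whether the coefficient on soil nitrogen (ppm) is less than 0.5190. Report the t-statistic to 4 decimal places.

t = -2.2252

H₀: β₁ = 0.5190 vs H₁: β₁ < 0.5190.
t = (b₁ − β₁⁰)/SE = (0.2996 − 0.5190) / 0.0986 = -2.2252.
df = n − k − 1 = 76 − 3 − 1 = 72.
One-sided p ≈ 0.0146, which is ≥ 0.01, so fail to reject H₀.
The data do not give significant evidence that the true slope on soil nitrogen (ppm) is below 0.5190 cm per unit, holding the other predictors fixed.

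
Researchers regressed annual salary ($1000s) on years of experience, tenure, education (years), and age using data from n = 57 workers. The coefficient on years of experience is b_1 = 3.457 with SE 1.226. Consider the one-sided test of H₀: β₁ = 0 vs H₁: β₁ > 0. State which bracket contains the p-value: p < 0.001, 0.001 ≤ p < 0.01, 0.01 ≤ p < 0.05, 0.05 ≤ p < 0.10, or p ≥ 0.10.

t = 3.457 / 1.226 = 2.820.
df = n − k − 1 = 57 − 4 − 1 = 52.
One-sided p = P(T_{52} > t) ≈ 0.0034.
So 0.001 ≤ p < 0.01.

0.001 ≤ p < 0.01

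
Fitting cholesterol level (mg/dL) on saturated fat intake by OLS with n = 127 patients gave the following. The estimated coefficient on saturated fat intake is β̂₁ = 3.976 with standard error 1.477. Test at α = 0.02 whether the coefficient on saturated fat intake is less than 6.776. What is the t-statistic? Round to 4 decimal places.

H₀: β₁ = 6.776 vs H₁: β₁ < 6.776.
t = (β̂₁ − β₁⁰)/SE = (3.976 − 6.776) / 1.477 = -1.8957.
df = n − 2 = 127 − 2 = 125.
One-sided p ≈ 0.0302, which is ≥ 0.02, so fail to reject H₀.
The data do not give significant evidence that the true slope on saturated fat intake is below 6.776 mg/dL per unit.

t = -1.8957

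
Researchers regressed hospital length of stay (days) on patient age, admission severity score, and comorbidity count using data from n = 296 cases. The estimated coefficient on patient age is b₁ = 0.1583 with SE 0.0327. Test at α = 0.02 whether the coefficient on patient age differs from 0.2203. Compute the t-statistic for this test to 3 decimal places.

H₀: β₁ = 0.2203 vs H₁: β₁ ≠ 0.2203.
t = (b₁ − β₁⁰)/SE = (0.1583 − 0.2203) / 0.0327 = -1.896.
df = n − k − 1 = 296 − 3 − 1 = 292.
Two-sided p ≈ 0.0589, which is ≥ 0.02, so fail to reject H₀.
The data are consistent with a true slope of 0.2203 days per unit of patient age, holding the other predictors fixed.

t = -1.896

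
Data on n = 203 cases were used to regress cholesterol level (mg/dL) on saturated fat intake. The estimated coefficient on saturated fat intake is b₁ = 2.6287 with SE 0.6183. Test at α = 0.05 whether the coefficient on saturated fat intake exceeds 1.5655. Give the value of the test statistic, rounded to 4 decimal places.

H₀: β₁ = 1.5655 vs H₁: β₁ > 1.5655.
t = (b₁ − β₁⁰)/SE = (2.6287 − 1.5655) / 0.6183 = 1.7196.
df = n − 2 = 203 − 2 = 201.
One-sided p ≈ 0.0435, which is < 0.05, so reject H₀.
There is evidence that the true slope on saturated fat intake exceeds 1.5655 mg/dL per unit.

t = 1.7196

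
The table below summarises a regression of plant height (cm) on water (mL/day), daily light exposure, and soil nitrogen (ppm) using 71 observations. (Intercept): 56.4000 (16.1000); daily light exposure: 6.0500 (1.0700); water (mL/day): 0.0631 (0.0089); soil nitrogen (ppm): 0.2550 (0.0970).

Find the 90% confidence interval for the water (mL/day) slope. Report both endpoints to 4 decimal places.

Read off: b = 0.0631, SE = 0.0089 for water (mL/day).
df = n − k − 1 = 71 − 3 − 1 = 67.
t* = t_{0.05, 67} = 1.667916.
Margin = t* × SE = 1.667916 × 0.0089 = 0.014844.
CI: 0.0631 ± 0.014844 → (0.0483, 0.0779).

(0.0483, 0.0779)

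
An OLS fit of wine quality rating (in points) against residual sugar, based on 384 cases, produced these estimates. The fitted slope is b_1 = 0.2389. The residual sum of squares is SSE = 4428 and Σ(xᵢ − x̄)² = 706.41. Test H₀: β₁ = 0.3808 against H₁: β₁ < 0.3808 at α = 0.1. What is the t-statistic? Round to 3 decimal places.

MSE = SSE/(n − 2) = 4428/382 = 11.5916.
SE(b_1) = √(MSE/Sₓₓ) = √(11.5916/706.41) = 0.128098.
t = (0.2389 − 0.3808) / 0.128098 = -1.108.
df = n − 2 = 382.
One-sided p ≈ 0.1343, which is ≥ 0.1, so fail to reject H₀.
The data do not give significant evidence that the true slope on residual sugar is below 0.3808 points per unit.

t = -1.108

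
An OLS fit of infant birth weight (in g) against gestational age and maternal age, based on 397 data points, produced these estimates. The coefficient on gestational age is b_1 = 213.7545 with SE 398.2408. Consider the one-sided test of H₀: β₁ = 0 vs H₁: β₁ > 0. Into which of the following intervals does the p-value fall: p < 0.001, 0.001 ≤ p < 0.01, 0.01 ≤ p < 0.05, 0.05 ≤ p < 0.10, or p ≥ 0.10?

t = 213.7545 / 398.2408 = 0.537.
df = n − k − 1 = 397 − 2 − 1 = 394.
One-sided p = P(T_{394} > t) ≈ 0.2959.
So p ≥ 0.10.

p ≥ 0.10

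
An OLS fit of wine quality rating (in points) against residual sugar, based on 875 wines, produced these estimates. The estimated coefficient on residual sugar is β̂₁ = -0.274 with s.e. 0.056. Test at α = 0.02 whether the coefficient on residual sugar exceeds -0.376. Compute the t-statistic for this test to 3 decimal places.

H₀: β₁ = -0.376 vs H₁: β₁ > -0.376.
t = (β̂₁ − β₁⁰)/SE = (-0.274 − (-0.376)) / 0.056 = 1.821.
df = n − 2 = 875 − 2 = 873.
One-sided p ≈ 0.0344, which is ≥ 0.02, so fail to reject H₀.
The data do not give significant evidence that the true slope on residual sugar exceeds -0.376 points per unit.

t = 1.821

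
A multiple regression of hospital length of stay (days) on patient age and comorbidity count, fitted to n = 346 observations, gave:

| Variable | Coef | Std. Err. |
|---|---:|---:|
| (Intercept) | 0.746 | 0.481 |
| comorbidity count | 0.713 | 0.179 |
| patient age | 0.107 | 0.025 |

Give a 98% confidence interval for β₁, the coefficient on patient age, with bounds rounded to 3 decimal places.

Read off: b = 0.107, SE = 0.025 for patient age.
df = n − k − 1 = 346 − 2 − 1 = 343.
t* = t_{0.01, 343} = 2.337269.
Margin = t* × SE = 2.337269 × 0.025 = 0.05843.
CI: 0.107 ± 0.05843 → (0.049, 0.165).

(0.049, 0.165)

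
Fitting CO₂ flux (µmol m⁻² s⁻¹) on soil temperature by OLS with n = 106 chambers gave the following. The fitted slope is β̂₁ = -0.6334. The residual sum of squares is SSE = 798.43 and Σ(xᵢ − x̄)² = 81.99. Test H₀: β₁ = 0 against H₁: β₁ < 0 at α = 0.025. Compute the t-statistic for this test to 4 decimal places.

t = -2.0699

MSE = SSE/(n − 2) = 798.43/104 = 7.67721.
SE(β̂₁) = √(MSE/Sₓₓ) = √(7.67721/81.99) = 0.306.
t = -0.6334 / 0.306 = -2.0699.
df = n − 2 = 104.
One-sided p ≈ 0.0205, which is < 0.025, so reject H₀.
There is evidence that the true slope on soil temperature is negative.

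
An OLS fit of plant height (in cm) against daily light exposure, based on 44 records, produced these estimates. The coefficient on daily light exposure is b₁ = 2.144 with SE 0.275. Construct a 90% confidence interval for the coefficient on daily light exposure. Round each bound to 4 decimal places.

df = n − 2 = 44 − 2 = 42.
t* = t_{0.05, 42} = 1.681952.
Margin = t* × SE = 1.681952 × 0.275 = 0.462537.
CI: 2.144 ± 0.462537 → (1.6815, 2.6065).
With 90% confidence, each one-unit increase in daily light exposure is associated with a change of between 1.6815 and 2.6065 cm in plant height.

(1.6815, 2.6065)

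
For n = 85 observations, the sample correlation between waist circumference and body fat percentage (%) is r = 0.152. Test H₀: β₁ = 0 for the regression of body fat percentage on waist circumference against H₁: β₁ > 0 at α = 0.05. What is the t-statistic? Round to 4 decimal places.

t = 1.4011

t = r·√(n − 2)/√(1 − r²) = 0.152·√83/√0.976896 = 1.4011.
df = n − 2 = 83.
One-sided p ≈ 0.0825, which is ≥ 0.05, so fail to reject H₀.
The data do not give significant evidence of a linear association between waist circumference and body fat percentage.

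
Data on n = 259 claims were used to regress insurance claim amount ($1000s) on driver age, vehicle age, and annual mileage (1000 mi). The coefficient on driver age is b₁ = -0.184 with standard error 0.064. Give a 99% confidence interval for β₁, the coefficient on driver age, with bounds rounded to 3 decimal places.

df = n − k − 1 = 259 − 3 − 1 = 255.
t* = t_{0.005, 255} = 2.595246.
Margin = t* × SE = 2.595246 × 0.064 = 0.16610.
CI: -0.184 ± 0.16610 → (-0.350, -0.018).
With 99% confidence, each one-unit increase in driver age is associated with a change of between -0.350 and -0.018 $1000s in insurance claim amount, holding the other predictors fixed.

(-0.350, -0.018)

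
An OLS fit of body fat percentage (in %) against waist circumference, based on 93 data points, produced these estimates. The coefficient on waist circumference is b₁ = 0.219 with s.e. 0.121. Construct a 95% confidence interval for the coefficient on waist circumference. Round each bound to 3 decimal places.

(-0.021, 0.459)

df = n − 2 = 93 − 2 = 91.
t* = t_{0.025, 91} = 1.986377.
Margin = t* × SE = 1.986377 × 0.121 = 0.24035.
CI: 0.219 ± 0.24035 → (-0.021, 0.459).
With 95% confidence, each one-unit increase in waist circumference is associated with a change of between -0.021 and 0.459 % in body fat percentage.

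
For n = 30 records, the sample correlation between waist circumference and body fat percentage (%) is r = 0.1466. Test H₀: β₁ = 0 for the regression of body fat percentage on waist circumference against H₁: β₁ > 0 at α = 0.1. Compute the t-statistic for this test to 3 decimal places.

t = 0.784

t = r·√(n − 2)/√(1 − r²) = 0.1466·√28/√0.978508 = 0.784.
df = n − 2 = 28.
One-sided p ≈ 0.2198, which is ≥ 0.1, so fail to reject H₀.
The data do not give significant evidence of a linear association between waist circumference and body fat percentage.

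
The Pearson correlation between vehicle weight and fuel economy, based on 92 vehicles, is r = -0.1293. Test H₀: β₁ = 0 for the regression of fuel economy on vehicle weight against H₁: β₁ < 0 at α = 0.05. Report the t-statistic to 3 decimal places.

t = -1.237

t = r·√(n − 2)/√(1 − r²) = -0.1293·√90/√0.983282 = -1.237.
df = n − 2 = 90.
One-sided p ≈ 0.1096, which is ≥ 0.05, so fail to reject H₀.
The data do not give significant evidence of a linear association between vehicle weight and fuel economy.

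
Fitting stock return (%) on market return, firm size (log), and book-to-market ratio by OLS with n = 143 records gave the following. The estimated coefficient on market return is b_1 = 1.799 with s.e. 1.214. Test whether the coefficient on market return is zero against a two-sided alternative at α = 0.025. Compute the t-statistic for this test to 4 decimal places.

t = 1.4819

H₀: β₁ = 0 vs H₁: β₁ ≠ 0.
t = (b_1 − β₁⁰)/SE = 1.799 / 1.214 = 1.4819.
df = n − k − 1 = 143 − 3 − 1 = 139.
Two-sided p ≈ 0.1406, which is ≥ 0.025, so fail to reject H₀.
The data do not give significant evidence of an association between market return and stock return, after adjusting for the other predictors.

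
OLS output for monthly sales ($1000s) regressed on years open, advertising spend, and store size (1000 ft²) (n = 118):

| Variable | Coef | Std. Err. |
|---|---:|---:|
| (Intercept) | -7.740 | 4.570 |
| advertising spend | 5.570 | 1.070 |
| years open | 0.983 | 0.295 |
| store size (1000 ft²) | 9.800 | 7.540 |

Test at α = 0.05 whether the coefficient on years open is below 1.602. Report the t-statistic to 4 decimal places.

t = -2.0983

Read off: b = 0.983, SE = 0.295 for years open.
H₀: β₁ = 1.602 vs H₁: β₁ < 1.602.
t = (0.983 − 1.602) / 0.295 = -2.0983.
df = n − k − 1 = 118 − 3 − 1 = 114.
One-sided p ≈ 0.0190, which is < 0.05, so reject H₀.
There is evidence that the true slope on years open is below 1.602 $1000s per unit, holding the other predictors fixed.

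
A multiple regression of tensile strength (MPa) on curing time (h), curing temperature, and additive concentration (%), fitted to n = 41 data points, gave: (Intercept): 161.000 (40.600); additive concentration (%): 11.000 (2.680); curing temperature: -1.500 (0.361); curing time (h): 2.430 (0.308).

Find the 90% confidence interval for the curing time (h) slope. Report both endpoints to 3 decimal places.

(1.910, 2.950)

Read off: b = 2.430, SE = 0.308 for curing time (h).
df = n − k − 1 = 41 − 3 − 1 = 37.
t* = t_{0.05, 37} = 1.687094.
Margin = t* × SE = 1.687094 × 0.308 = 0.51962.
CI: 2.430 ± 0.51962 → (1.910, 2.950).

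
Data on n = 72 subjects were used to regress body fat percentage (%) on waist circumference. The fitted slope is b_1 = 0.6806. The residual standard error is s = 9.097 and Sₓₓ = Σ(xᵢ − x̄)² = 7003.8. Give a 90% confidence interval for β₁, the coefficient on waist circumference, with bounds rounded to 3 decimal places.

(0.499, 0.862)

SE(b_1) = s/√Sₓₓ = 9.097/√7003.8 = 0.1087.
df = n − 2 = 70.
t* = t_{0.05, 70} = 1.666914.
Margin = t* × SE = 1.666914 × 0.1087 = 0.18119.
CI: 0.6806 ± 0.18119 → (0.499, 0.862).
With 90% confidence, each one-unit increase in waist circumference is associated with a change of between 0.499 and 0.862 % in body fat percentage.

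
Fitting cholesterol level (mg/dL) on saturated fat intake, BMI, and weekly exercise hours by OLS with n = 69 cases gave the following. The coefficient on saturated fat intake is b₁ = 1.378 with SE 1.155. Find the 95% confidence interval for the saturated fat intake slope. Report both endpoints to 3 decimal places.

(-0.929, 3.685)

df = n − k − 1 = 69 − 3 − 1 = 65.
t* = t_{0.025, 65} = 1.997138.
Margin = t* × SE = 1.997138 × 1.155 = 2.30669.
CI: 1.378 ± 2.30669 → (-0.929, 3.685).
With 95% confidence, each one-unit increase in saturated fat intake is associated with a change of between -0.929 and 3.685 mg/dL in cholesterol level, holding the other predictors fixed.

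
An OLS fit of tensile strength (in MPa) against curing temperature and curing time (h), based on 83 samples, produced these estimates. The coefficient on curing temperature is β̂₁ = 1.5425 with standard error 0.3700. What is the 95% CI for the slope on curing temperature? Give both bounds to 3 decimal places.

(0.806, 2.279)

df = n − k − 1 = 83 − 2 − 1 = 80.
t* = t_{0.025, 80} = 1.990063.
Margin = t* × SE = 1.990063 × 0.3700 = 0.73632.
CI: 1.5425 ± 0.73632 → (0.806, 2.279).
With 95% confidence, each one-unit increase in curing temperature is associated with a change of between 0.806 and 2.279 MPa in tensile strength, holding the other predictors fixed.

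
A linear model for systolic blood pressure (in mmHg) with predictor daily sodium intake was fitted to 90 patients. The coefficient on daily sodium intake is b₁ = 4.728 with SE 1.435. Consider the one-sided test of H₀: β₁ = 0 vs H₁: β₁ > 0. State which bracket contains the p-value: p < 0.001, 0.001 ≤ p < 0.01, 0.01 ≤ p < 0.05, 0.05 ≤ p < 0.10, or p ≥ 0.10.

t = 4.728 / 1.435 = 3.295.
df = n − 2 = 90 − 2 = 88.
One-sided p = P(T_{88} > t) ≈ 0.0007.
So p < 0.001.

p < 0.001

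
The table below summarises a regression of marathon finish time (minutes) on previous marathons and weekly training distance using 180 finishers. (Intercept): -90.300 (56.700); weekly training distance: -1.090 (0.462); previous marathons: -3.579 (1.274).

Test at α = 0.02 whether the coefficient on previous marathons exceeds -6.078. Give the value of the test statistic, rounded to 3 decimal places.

Read off: b = -3.579, SE = 1.274 for previous marathons.
H₀: β₁ = -6.078 vs H₁: β₁ > -6.078.
t = (-3.579 − (-6.078)) / 1.274 = 1.962.
df = n − k − 1 = 180 − 2 − 1 = 177.
One-sided p ≈ 0.0257, which is ≥ 0.02, so fail to reject H₀.
The data do not give significant evidence that the true slope on previous marathons exceeds -6.078 minutes per unit, holding the other predictors fixed.

t = 1.962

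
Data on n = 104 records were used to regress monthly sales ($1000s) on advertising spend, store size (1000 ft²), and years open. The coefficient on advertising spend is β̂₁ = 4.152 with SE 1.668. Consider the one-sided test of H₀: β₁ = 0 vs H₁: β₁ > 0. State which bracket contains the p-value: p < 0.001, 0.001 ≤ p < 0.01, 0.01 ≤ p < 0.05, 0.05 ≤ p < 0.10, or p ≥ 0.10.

0.001 ≤ p < 0.01

t = 4.152 / 1.668 = 2.489.
df = n − k − 1 = 104 − 3 − 1 = 100.
One-sided p = P(T_{100} > t) ≈ 0.0072.
So 0.001 ≤ p < 0.01.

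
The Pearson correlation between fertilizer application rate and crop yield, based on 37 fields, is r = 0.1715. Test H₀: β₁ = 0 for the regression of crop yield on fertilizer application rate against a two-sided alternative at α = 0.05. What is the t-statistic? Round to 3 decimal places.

t = r·√(n − 2)/√(1 − r²) = 0.1715·√35/√0.970588 = 1.030.
df = n − 2 = 35.
Two-sided p ≈ 0.3101, which is ≥ 0.05, so fail to reject H₀.
The data do not give significant evidence of a linear association between fertilizer application rate and crop yield.

t = 1.030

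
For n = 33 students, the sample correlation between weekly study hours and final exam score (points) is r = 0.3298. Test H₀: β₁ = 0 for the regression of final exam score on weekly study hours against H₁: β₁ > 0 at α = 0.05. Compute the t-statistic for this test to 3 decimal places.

t = r·√(n − 2)/√(1 − r²) = 0.3298·√31/√0.891232 = 1.945.
df = n − 2 = 31.
One-sided p ≈ 0.0304, which is < 0.05, so reject H₀.
There is evidence of a linear association between weekly study hours and final exam score.

t = 1.945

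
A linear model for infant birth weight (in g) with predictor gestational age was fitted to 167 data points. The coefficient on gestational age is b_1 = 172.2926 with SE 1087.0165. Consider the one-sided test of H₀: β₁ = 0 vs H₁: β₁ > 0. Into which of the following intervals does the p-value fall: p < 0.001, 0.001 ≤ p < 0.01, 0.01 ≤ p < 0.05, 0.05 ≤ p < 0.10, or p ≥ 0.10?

t = 172.2926 / 1087.0165 = 0.159.
df = n − 2 = 167 − 2 = 165.
One-sided p = P(T_{165} > t) ≈ 0.4371.
So p ≥ 0.10.

p ≥ 0.10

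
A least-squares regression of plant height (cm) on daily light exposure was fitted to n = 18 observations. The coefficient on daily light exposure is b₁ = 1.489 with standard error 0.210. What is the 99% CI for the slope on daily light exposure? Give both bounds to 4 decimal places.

df = n − 2 = 18 − 2 = 16.
t* = t_{0.005, 16} = 2.920782.
Margin = t* × SE = 2.920782 × 0.210 = 0.613364.
CI: 1.489 ± 0.613364 → (0.8756, 2.1024).
With 99% confidence, each one-unit increase in daily light exposure is associated with a change of between 0.8756 and 2.1024 cm in plant height.

(0.8756, 2.1024)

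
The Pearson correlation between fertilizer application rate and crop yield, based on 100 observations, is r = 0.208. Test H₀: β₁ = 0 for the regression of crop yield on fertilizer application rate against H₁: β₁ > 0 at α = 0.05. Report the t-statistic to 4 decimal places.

t = 2.1051

t = r·√(n − 2)/√(1 − r²) = 0.208·√98/√0.956736 = 2.1051.
df = n − 2 = 98.
One-sided p ≈ 0.0189, which is < 0.05, so reject H₀.
There is evidence of a linear association between fertilizer application rate and crop yield.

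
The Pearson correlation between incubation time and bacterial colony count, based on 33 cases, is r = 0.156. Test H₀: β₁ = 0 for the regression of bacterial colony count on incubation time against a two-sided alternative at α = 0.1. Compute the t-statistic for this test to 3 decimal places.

t = 0.879

t = r·√(n − 2)/√(1 − r²) = 0.156·√31/√0.975664 = 0.879.
df = n − 2 = 31.
Two-sided p ≈ 0.3860, which is ≥ 0.1, so fail to reject H₀.
The data do not give significant evidence of a linear association between incubation time and bacterial colony count.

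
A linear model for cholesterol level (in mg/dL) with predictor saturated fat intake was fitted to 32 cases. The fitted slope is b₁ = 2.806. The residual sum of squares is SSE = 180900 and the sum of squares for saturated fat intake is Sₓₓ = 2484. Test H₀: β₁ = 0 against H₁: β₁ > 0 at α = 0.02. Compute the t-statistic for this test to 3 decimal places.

MSE = SSE/(n − 2) = 180900/30 = 6030.
SE(b₁) = √(MSE/Sₓₓ) = √(6030/2484) = 1.55806.
t = 2.806 / 1.55806 = 1.801.
df = n − 2 = 30.
One-sided p ≈ 0.0409, which is ≥ 0.02, so fail to reject H₀.
The data do not give significant evidence that the true slope on saturated fat intake is positive.

t = 1.801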